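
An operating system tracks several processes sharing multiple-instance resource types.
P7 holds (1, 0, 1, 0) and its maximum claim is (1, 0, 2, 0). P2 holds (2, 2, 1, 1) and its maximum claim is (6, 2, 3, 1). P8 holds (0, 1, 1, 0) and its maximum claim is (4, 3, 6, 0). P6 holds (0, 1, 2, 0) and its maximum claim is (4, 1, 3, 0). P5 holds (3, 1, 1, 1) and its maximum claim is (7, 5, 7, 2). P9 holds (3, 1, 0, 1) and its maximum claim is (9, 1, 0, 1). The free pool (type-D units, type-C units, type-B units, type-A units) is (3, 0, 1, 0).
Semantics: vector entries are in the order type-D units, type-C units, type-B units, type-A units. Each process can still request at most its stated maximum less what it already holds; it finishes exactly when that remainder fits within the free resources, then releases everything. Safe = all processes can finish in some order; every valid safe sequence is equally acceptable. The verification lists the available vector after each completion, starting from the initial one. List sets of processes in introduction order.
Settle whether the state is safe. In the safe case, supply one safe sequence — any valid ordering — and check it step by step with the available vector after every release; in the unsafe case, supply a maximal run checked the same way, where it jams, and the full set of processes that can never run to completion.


SAFE — a valid safe sequence is P7, P6, P2, P9, P8, P5.
Key observation: P7 is the earliest step where a requested resource binds exactly: need (0, 0, 1, 0), pool (3, 0, 1, 0) at its turn.
Verifying each step:
  pool = (3, 0, 1, 0)
  P7: need (0, 0, 1, 0) fits (3, 0, 1, 0); releases (1, 0, 1, 0), pool now (4, 0, 2, 0)
  P6: need (4, 0, 1, 0) fits (4, 0, 2, 0); releases (0, 1, 2, 0), pool now (4, 1, 4, 0)
  P2: need (4, 0, 2, 0) fits (4, 1, 4, 0); releases (2, 2, 1, 1), pool now (6, 3, 5, 1)
  P9: need (6, 0, 0, 0) fits (6, 3, 5, 1); releases (3, 1, 0, 1), pool now (9, 4, 5, 2)
  P8: need (4, 2, 5, 0) fits (9, 4, 5, 2); releases (0, 1, 1, 0), pool now (9, 5, 6, 2)
  P5: need (4, 4, 6, 1) fits (9, 5, 6, 2); releases (3, 1, 1, 1), pool now (12, 6, 7, 3)


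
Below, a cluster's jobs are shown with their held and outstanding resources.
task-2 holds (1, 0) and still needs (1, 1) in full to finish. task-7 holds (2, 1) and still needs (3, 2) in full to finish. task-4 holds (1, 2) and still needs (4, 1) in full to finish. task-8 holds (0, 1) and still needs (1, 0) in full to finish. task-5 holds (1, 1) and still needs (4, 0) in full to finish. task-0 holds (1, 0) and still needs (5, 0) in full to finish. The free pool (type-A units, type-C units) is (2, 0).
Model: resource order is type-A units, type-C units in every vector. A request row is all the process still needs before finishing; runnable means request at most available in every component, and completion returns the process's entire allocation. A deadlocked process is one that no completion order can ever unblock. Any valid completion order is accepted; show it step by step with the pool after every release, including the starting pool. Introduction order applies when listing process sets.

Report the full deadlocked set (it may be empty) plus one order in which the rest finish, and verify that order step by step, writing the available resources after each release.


Deadlocked set: task-7, task-4, task-5 and task-0.
Key observation: after task-8, task-2 the pool peaks at (3, 1), and each blocked process is short somewhere: task-7 on type-C units; task-4 on type-A units; task-5 on type-A units; task-0 on type-A units.
The rest can finish in the order task-8, task-2. Check, step by step:
  pool = (2, 0)
  run task-8 (needs (1, 0), free (2, 0)); after release of (0, 1) the pool is (2, 1)
  run task-2 (needs (1, 1), free (2, 1)); after release of (1, 0) the pool is (3, 1)
None of the blocked processes ever fits:
  task-7 cannot run: need (3, 2) vs free (3, 1) (insufficient type-C units)
  task-4 cannot run: need (4, 1) vs free (3, 1) (insufficient type-A units)
  task-5 cannot run: need (4, 0) vs free (3, 1) (insufficient type-A units)
  task-0 cannot run: need (5, 0) vs free (3, 1) (insufficient type-A units)


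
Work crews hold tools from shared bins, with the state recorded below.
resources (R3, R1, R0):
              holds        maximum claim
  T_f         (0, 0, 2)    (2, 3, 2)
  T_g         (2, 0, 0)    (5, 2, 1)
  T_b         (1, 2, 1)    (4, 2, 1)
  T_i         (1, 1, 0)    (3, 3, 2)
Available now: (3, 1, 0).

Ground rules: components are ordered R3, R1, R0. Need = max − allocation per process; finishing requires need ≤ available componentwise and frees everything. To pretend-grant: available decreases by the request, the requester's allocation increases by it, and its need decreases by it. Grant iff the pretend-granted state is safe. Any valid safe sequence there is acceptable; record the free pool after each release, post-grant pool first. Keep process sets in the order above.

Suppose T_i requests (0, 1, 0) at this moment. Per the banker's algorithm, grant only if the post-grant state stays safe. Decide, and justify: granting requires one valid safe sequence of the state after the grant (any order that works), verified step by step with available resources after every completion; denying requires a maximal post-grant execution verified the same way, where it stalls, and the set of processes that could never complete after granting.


DENY — the pretend-granted state is unsafe.
Key observation: after T_b, T_g the pool peaks at (6, 2, 1), and each blocked process is short somewhere: T_f on R1; T_i on R0.
After a pretend grant, a maximal execution: T_b, T_g — then nothing else fits. Walking it through:
  pool = (3, 0, 0)
  T_b needs (3, 0, 0) <= (3, 0, 0) -> finishes; pool += (1, 2, 1) = (4, 2, 1)
  T_g needs (3, 2, 1) <= (4, 2, 1) -> finishes; pool += (2, 0, 0) = (6, 2, 1)
  T_f still needs (2, 3, 0) but only (6, 2, 1) is free — short on R1
  T_i still needs (2, 1, 2) but only (6, 2, 1) is free — short on R0
Had the request been granted, T_f and T_i could never finish.


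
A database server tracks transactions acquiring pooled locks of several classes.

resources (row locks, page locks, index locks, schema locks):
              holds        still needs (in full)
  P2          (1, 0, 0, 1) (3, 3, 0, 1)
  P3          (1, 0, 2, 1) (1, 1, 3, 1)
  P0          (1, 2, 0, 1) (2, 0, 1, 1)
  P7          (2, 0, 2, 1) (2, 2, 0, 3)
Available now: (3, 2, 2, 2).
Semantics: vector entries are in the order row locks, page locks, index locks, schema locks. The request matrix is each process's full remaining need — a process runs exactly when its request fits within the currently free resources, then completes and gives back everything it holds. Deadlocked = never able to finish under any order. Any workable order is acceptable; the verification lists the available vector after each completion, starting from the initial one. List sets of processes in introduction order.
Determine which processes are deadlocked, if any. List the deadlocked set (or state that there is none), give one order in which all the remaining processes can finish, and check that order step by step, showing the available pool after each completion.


The deadlocked set is empty.
Key observation: P0 leads a chain of completions in which each release enables another process.
A valid finishing order for the others: P0, P7, P3, P2. Step-by-step check:
  pool = (3, 2, 2, 2)
  P0: need (2, 0, 1, 1) fits (3, 2, 2, 2); releases (1, 2, 0, 1), pool now (4, 4, 2, 3)
  P7: need (2, 2, 0, 3) fits (4, 4, 2, 3); releases (2, 0, 2, 1), pool now (6, 4, 4, 4)
  P3: need (1, 1, 3, 1) fits (6, 4, 4, 4); releases (1, 0, 2, 1), pool now (7, 4, 6, 5)
  P2: need (3, 3, 0, 1) fits (7, 4, 6, 5); releases (1, 0, 0, 1), pool now (8, 4, 6, 6)


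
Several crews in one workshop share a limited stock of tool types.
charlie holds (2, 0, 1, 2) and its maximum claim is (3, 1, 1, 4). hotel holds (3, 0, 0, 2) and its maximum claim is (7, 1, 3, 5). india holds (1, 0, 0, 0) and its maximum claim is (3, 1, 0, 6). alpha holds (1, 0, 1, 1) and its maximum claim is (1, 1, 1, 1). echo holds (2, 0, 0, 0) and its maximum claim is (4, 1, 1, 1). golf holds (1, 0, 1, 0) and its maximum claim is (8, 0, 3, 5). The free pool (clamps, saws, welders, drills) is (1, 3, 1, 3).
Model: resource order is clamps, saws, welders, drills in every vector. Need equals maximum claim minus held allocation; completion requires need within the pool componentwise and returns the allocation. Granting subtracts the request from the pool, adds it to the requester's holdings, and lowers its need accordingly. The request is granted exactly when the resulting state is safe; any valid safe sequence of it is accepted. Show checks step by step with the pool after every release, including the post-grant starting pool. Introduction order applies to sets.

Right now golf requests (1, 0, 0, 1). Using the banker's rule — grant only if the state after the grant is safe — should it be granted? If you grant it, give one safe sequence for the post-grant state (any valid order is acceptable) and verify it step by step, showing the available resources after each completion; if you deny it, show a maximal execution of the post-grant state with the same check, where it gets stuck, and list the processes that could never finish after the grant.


GRANT — the state after the grant stays safe, e.g. via alpha, charlie, echo, hotel, india, golf.
Key observation: with (0, 3, 1, 2) left after the transfer, alpha can run at once — the state stays safe.
Step-by-step check of the post-grant state:
  pool = (0, 3, 1, 2)
  alpha needs (0, 1, 0, 0) <= (0, 3, 1, 2) -> finishes; pool += (1, 0, 1, 1) = (1, 3, 2, 3)
  charlie needs (1, 1, 0, 2) <= (1, 3, 2, 3) -> finishes; pool += (2, 0, 1, 2) = (3, 3, 3, 5)
  echo needs (2, 1, 1, 1) <= (3, 3, 3, 5) -> finishes; pool += (2, 0, 0, 0) = (5, 3, 3, 5)
  hotel needs (4, 1, 3, 3) <= (5, 3, 3, 5) -> finishes; pool += (3, 0, 0, 2) = (8, 3, 3, 7)
  india needs (2, 1, 0, 6) <= (8, 3, 3, 7) -> finishes; pool += (1, 0, 0, 0) = (9, 3, 3, 7)
  golf needs (6, 0, 2, 4) <= (9, 3, 3, 7) -> finishes; pool += (2, 0, 1, 1) = (11, 3, 4, 8)


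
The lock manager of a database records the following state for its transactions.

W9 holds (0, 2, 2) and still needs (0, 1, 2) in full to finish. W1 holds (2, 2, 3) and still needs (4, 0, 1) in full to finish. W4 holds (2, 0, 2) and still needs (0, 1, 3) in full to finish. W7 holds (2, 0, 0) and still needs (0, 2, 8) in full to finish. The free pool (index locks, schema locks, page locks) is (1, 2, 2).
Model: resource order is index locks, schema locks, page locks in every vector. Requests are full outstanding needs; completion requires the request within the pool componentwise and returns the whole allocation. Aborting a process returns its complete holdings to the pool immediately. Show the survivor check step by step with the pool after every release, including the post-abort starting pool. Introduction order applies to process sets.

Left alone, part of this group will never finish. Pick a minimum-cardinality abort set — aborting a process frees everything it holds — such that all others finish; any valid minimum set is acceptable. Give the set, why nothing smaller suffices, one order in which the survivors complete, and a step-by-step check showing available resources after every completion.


Minimum abort set: W7.
Key observation: before aborting W7, W1 was permanently blocked — no order could ever run it; afterwards it completes at step 3.
Why nothing smaller works: aborting no one leaves the state deadlocked as given.
Survivors finish in the order: W9, W4, W1. Walking it through (pool after the aborts first):
  pool = (3, 2, 2)
  W9 needs (0, 1, 2) <= (3, 2, 2) -> finishes; pool += (0, 2, 2) = (3, 4, 4)
  W4 needs (0, 1, 3) <= (3, 4, 4) -> finishes; pool += (2, 0, 2) = (5, 4, 6)
  W1 needs (4, 0, 1) <= (5, 4, 6) -> finishes; pool += (2, 2, 3) = (7, 6, 9)


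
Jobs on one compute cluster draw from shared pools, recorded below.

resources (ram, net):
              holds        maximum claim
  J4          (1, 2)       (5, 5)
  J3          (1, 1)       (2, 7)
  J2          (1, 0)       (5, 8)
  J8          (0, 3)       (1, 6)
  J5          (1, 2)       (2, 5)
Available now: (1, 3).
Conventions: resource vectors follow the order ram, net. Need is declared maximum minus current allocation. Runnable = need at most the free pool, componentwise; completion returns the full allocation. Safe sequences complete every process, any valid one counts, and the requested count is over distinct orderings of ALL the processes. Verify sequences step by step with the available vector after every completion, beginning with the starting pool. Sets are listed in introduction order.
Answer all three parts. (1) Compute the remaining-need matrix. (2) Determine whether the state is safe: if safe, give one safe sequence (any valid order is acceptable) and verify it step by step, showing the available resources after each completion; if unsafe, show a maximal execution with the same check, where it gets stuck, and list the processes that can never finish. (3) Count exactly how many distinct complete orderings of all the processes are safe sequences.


(1) Remaining need (order ram, net):
  J4: (4, 3)
  J3: (1, 6)
  J2: (4, 8)
  J8: (1, 3)
  J5: (1, 3)
(2) The state is UNSAFE.
Key observation: the pool after J5, J8, J3 is (3, 9); every surviving request exceeds it in ram, so progress ends there.
The run J5, J8, J3 cannot be extended any further. Walking it through:
  pool = (1, 3)
  run J5 (needs (1, 3), free (1, 3)); after release of (1, 2) the pool is (2, 5)
  run J8 (needs (1, 3), free (2, 5)); after release of (0, 3) the pool is (2, 8)
  run J3 (needs (1, 6), free (2, 8)); after release of (1, 1) the pool is (3, 9)
  J4 cannot run: need (4, 3) vs free (3, 9) (insufficient ram)
  J2 cannot run: need (4, 8) vs free (3, 9) (insufficient ram)
Processes that can never finish: J4 and J2.
(3) The exact count: 0 of the possible complete orderings are safe sequences.


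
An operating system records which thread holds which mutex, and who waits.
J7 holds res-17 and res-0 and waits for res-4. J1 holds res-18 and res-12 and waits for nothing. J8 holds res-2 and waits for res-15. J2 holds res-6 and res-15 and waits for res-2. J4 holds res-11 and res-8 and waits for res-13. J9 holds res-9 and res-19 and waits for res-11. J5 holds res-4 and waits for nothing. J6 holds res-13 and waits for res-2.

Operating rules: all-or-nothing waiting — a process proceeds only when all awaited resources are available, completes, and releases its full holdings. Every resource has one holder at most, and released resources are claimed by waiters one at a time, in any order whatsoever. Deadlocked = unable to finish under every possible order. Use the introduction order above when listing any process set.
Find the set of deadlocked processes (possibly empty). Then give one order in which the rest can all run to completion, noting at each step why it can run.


Deadlocked: J8, J2, J4, J9 and J6.
Key observation: nobody on the ring J8 -> J2 -> J8 can start until another member finishes, which never happens; J4, J9 and J6 wait into the deadlock from upstream.
The rest can finish in the order J5, J7, J1.
Step-by-step check:
  run J5 (it waits on nothing); releases res-4
  J7 waits on res-4 — all released -> runs and releases res-17 and res-0
  run J1 (it waits on nothing); releases res-18 and res-12


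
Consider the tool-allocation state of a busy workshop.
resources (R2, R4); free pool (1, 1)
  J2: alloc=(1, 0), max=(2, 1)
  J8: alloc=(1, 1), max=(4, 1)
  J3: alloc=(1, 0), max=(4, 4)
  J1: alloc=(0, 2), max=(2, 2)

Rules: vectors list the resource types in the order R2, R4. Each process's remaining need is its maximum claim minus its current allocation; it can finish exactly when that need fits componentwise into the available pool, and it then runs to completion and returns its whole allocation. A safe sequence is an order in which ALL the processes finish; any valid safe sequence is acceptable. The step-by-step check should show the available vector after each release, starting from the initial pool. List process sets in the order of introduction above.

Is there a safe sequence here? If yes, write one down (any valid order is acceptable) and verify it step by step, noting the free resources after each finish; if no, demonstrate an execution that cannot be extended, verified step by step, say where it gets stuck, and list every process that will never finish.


UNSAFE.
Key observation: R2 is the bottleneck — with J2, J1 done the pool holds (2, 3), short of every remaining need.
Going as far as possible: J2, J1; after that, nothing fits. Step-by-step check:
  pool = (1, 1)
  run J2 (needs (1, 1), free (1, 1)); after release of (1, 0) the pool is (2, 1)
  run J1 (needs (2, 0), free (2, 1)); after release of (0, 2) the pool is (2, 3)
  blocked: J8 wants (3, 0), pool (2, 3) — not enough R2
  blocked: J3 wants (3, 4), pool (2, 3) — not enough R2 and R4
Never able to finish: J8 and J3.


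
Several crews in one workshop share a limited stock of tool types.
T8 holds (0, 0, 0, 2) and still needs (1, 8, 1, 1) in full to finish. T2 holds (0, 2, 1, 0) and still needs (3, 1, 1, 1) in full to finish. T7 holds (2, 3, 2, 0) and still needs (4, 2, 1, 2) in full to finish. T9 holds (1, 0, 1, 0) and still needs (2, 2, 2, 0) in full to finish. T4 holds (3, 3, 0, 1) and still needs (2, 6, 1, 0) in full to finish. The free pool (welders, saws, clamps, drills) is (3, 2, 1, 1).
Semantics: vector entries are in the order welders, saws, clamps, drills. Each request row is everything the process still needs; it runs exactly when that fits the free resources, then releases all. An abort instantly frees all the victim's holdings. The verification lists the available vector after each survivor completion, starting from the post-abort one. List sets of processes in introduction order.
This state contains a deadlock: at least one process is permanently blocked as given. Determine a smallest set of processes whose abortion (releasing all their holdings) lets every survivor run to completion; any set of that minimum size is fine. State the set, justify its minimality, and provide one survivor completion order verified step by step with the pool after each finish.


The answer: abort T7.
Key observation: aborting T7 returns (2, 3, 2, 0), and T4 — hopeless before — runs at step 3 with the returned capacity in the pool.
Minimality: the empty abort set fails — the state is deadlocked as it stands.
One survivor order: T9, T2, T4, T8. Check, step by step (post-abort pool first):
  pool = (5, 5, 3, 1)
  T9 needs (2, 2, 2, 0) <= (5, 5, 3, 1) -> finishes; pool += (1, 0, 1, 0) = (6, 5, 4, 1)
  T2 needs (3, 1, 1, 1) <= (6, 5, 4, 1) -> finishes; pool += (0, 2, 1, 0) = (6, 7, 5, 1)
  T4 needs (2, 6, 1, 0) <= (6, 7, 5, 1) -> finishes; pool += (3, 3, 0, 1) = (9, 10, 5, 2)
  T8 needs (1, 8, 1, 1) <= (9, 10, 5, 2) -> finishes; pool += (0, 0, 0, 2) = (9, 10, 5, 4)


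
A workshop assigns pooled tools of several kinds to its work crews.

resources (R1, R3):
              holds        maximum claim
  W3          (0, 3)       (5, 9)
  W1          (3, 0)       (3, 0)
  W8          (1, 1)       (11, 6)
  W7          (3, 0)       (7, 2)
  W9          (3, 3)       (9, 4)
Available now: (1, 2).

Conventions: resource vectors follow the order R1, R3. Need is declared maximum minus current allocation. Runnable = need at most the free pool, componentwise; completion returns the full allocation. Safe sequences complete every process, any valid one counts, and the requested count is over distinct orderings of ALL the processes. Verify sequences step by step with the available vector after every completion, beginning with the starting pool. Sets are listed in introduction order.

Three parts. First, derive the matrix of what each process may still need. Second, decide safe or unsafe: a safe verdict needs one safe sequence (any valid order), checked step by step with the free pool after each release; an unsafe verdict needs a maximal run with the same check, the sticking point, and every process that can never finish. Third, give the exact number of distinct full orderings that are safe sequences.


(1) Remaining need (order R1, R3):
  W3: (5, 6)
  W1: (0, 0)
  W8: (10, 5)
  W7: (4, 2)
  W9: (6, 1)
(2) SAFE — a valid safe sequence is W1, W7, W9, W8, W3.
Key observation: W7 marks the first exact bind of the order: its need (4, 2) fits the free (4, 2) with zero slack on a requested resource.
Walking it through:
  pool = (1, 2)
  W1 needs (0, 0) <= (1, 2) -> finishes; pool += (3, 0) = (4, 2)
  W7 needs (4, 2) <= (4, 2) -> finishes; pool += (3, 0) = (7, 2)
  W9 needs (6, 1) <= (7, 2) -> finishes; pool += (3, 3) = (10, 5)
  W8 needs (10, 5) <= (10, 5) -> finishes; pool += (1, 1) = (11, 6)
  W3 needs (5, 6) <= (11, 6) -> finishes; pool += (0, 3) = (11, 9)
(3) Exactly 1 of the possible complete orderings is a safe sequence.


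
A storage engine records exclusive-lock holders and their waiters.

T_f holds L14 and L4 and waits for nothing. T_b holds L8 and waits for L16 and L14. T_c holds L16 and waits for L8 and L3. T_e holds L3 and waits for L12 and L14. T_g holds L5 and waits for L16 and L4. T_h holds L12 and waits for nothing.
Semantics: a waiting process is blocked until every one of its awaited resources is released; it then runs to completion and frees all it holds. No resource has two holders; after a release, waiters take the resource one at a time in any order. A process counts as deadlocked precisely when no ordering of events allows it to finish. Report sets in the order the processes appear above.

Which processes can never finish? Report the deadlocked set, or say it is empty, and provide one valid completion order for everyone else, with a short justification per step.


The deadlocked set is T_b, T_c and T_g.
Key observation: the knot is the closed ring of waits T_b -> T_c -> T_b; T_g waits into the deadlock from upstream.
A valid finishing order for the others: T_h, T_f, T_e.
Verifying each step:
  T_h: no waits; runs immediately, freeing L12
  T_f: no waits; runs immediately, freeing L14 and L4
  T_e waits on L12 and L14 — all released -> runs and releases L3


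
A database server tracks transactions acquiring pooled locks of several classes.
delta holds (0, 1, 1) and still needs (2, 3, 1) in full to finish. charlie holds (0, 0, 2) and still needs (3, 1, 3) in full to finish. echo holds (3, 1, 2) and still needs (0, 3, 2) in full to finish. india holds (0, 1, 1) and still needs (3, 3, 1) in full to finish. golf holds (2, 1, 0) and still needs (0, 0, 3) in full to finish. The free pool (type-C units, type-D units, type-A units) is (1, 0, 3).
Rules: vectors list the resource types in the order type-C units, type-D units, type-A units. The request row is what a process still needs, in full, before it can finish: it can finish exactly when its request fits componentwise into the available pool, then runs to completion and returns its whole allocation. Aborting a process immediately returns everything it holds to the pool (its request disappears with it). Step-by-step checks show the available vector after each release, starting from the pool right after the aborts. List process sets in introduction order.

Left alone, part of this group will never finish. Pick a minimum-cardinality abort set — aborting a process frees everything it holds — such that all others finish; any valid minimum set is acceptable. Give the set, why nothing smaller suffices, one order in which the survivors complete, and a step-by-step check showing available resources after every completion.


Abort delta and india.
Key observation: echo could never have finished before the abort; with (0, 2, 2) returned by delta and india, it fits at step 3.
No one abort is enough; case by case: delta alone leaves echo blocked (short on type-D units); charlie alone leaves delta blocked (short on type-D units); echo alone leaves delta blocked (short on type-D units); india alone leaves delta blocked (short on type-D units); golf alone leaves delta blocked (short on type-D units).
Survivors finish in the order: golf, charlie, echo. Walking it through (pool after the aborts first):
  pool = (1, 2, 5)
  run golf (needs (0, 0, 3), free (1, 2, 5)); after release of (2, 1, 0) the pool is (3, 3, 5)
  run charlie (needs (3, 1, 3), free (3, 3, 5)); after release of (0, 0, 2) the pool is (3, 3, 7)
  run echo (needs (0, 3, 2), free (3, 3, 7)); after release of (3, 1, 2) the pool is (6, 4, 9)


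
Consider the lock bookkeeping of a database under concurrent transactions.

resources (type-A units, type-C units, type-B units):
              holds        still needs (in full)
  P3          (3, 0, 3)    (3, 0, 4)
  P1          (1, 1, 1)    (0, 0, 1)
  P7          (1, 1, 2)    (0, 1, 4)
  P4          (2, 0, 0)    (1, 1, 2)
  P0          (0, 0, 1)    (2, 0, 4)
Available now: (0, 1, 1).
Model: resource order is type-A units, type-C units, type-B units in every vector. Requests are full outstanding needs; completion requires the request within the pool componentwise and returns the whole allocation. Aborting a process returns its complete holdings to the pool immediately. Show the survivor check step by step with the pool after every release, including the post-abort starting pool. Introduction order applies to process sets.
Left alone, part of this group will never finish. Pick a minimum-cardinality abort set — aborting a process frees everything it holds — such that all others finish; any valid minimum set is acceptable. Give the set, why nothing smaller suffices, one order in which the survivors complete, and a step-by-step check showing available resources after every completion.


The answer: abort P7.
Key observation: P0 had no path to completion before; after the abort of P7 ((1, 1, 2) returned), step 2 is where it fits.
Why nothing smaller works: aborting no one leaves the state deadlocked as given.
Survivors finish in the order: P1, P0, P4, P3. Verifying each step (pool after the aborts first):
  pool = (1, 2, 3)
  P1 needs (0, 0, 1) <= (1, 2, 3) -> finishes; pool += (1, 1, 1) = (2, 3, 4)
  P0 needs (2, 0, 4) <= (2, 3, 4) -> finishes; pool += (0, 0, 1) = (2, 3, 5)
  P4 needs (1, 1, 2) <= (2, 3, 5) -> finishes; pool += (2, 0, 0) = (4, 3, 5)
  P3 needs (3, 0, 4) <= (4, 3, 5) -> finishes; pool += (3, 0, 3) = (7, 3, 8)


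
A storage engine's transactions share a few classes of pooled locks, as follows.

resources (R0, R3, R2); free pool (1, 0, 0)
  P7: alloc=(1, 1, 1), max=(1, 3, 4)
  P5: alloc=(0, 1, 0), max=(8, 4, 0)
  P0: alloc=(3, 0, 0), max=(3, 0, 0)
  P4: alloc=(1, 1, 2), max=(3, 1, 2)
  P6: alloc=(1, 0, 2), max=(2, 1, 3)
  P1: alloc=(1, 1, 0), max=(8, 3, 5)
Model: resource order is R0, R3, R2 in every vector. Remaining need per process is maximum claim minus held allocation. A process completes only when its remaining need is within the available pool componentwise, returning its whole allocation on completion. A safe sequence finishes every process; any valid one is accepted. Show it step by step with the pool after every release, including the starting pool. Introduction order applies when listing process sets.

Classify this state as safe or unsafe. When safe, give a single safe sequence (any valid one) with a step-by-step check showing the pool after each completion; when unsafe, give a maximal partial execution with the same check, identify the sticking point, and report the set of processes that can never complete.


UNSAFE.
Key observation: R3 is the bottleneck — with P0, P4, P6 done the pool holds (6, 1, 4), short of every remaining need.
A maximal execution: P0, P4, P6 — then nothing else fits. Verifying each step:
  pool = (1, 0, 0)
  P0 needs (0, 0, 0) <= (1, 0, 0) -> finishes; pool += (3, 0, 0) = (4, 0, 0)
  P4 needs (2, 0, 0) <= (4, 0, 0) -> finishes; pool += (1, 1, 2) = (5, 1, 2)
  P6 needs (1, 1, 1) <= (5, 1, 2) -> finishes; pool += (1, 0, 2) = (6, 1, 4)
  P7 still needs (0, 2, 3) but only (6, 1, 4) is free — short on R3
  P5 still needs (8, 3, 0) but only (6, 1, 4) is free — short on R0 and R3
  P1 still needs (7, 2, 5) but only (6, 1, 4) is free — short on R0, R3 and R2
Permanently blocked: P7, P5 and P1.


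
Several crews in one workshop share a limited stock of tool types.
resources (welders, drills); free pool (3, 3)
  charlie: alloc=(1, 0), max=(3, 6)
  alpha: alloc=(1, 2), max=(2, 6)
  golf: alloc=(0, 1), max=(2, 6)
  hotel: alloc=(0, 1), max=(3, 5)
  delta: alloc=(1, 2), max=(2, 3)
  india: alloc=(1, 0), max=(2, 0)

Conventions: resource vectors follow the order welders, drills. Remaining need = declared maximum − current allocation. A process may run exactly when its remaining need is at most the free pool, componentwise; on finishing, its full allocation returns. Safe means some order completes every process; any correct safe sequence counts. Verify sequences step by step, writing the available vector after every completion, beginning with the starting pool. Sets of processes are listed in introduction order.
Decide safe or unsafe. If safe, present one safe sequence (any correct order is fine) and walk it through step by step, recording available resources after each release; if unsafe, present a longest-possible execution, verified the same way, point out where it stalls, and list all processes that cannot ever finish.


SAFE — a valid safe sequence is india, delta, hotel, charlie, golf, alpha.
Key observation: charlie is the earliest step where a requested resource binds exactly: need (2, 6), pool (5, 6) at its turn.
Walking it through:
  pool = (3, 3)
  india needs (1, 0) <= (3, 3) -> finishes; pool += (1, 0) = (4, 3)
  delta needs (1, 1) <= (4, 3) -> finishes; pool += (1, 2) = (5, 5)
  hotel needs (3, 4) <= (5, 5) -> finishes; pool += (0, 1) = (5, 6)
  charlie needs (2, 6) <= (5, 6) -> finishes; pool += (1, 0) = (6, 6)
  golf needs (2, 5) <= (6, 6) -> finishes; pool += (0, 1) = (6, 7)
  alpha needs (1, 4) <= (6, 7) -> finishes; pool += (1, 2) = (7, 9)


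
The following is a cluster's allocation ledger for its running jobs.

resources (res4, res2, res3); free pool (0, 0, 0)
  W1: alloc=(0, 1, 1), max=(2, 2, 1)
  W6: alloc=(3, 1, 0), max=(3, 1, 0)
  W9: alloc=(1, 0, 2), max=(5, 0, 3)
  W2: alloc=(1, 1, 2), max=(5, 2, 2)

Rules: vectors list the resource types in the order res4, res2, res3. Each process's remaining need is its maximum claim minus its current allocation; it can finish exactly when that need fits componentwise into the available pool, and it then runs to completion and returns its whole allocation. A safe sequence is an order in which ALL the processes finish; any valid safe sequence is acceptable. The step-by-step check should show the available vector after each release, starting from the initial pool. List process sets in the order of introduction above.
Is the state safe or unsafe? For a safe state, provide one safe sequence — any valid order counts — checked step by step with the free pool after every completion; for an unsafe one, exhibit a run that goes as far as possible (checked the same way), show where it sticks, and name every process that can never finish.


UNSAFE — no complete ordering exists.
Key observation: the pool after W6, W1 is (3, 2, 1); every surviving request exceeds it in res4, so progress ends there.
Going as far as possible: W6, W1; after that, nothing fits. Check, step by step:
  pool = (0, 0, 0)
  W6: need (0, 0, 0) fits (0, 0, 0); releases (3, 1, 0), pool now (3, 1, 0)
  W1: need (2, 1, 0) fits (3, 1, 0); releases (0, 1, 1), pool now (3, 2, 1)
  blocked: W9 wants (4, 0, 1), pool (3, 2, 1) — not enough res4
  blocked: W2 wants (4, 1, 0), pool (3, 2, 1) — not enough res4
Never able to finish: W9 and W2.


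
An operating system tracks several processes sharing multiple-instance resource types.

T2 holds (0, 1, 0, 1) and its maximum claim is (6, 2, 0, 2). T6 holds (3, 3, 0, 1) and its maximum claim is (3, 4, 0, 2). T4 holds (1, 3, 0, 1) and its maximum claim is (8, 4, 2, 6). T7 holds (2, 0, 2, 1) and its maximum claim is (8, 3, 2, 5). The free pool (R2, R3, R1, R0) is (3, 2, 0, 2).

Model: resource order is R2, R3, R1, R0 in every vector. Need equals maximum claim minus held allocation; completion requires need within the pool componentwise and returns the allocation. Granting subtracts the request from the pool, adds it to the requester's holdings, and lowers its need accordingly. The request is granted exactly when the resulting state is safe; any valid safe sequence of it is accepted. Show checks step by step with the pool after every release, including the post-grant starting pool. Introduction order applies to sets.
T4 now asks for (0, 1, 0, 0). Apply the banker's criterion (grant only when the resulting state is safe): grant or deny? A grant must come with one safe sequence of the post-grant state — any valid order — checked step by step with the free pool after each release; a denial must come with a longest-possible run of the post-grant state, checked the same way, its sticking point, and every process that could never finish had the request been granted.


GRANT. The post-grant state is safe; one safe sequence: T6, T2, T7, T4.
Key observation: the grant leaves (3, 1, 0, 2) free — enough for T6, whose release restarts the cascade.
Step-by-step check of the post-grant state:
  pool = (3, 1, 0, 2)
  T6 needs (0, 1, 0, 1) <= (3, 1, 0, 2) -> finishes; pool += (3, 3, 0, 1) = (6, 4, 0, 3)
  T2 needs (6, 1, 0, 1) <= (6, 4, 0, 3) -> finishes; pool += (0, 1, 0, 1) = (6, 5, 0, 4)
  T7 needs (6, 3, 0, 4) <= (6, 5, 0, 4) -> finishes; pool += (2, 0, 2, 1) = (8, 5, 2, 5)
  T4 needs (7, 0, 2, 5) <= (8, 5, 2, 5) -> finishes; pool += (1, 4, 0, 1) = (9, 9, 2, 6)


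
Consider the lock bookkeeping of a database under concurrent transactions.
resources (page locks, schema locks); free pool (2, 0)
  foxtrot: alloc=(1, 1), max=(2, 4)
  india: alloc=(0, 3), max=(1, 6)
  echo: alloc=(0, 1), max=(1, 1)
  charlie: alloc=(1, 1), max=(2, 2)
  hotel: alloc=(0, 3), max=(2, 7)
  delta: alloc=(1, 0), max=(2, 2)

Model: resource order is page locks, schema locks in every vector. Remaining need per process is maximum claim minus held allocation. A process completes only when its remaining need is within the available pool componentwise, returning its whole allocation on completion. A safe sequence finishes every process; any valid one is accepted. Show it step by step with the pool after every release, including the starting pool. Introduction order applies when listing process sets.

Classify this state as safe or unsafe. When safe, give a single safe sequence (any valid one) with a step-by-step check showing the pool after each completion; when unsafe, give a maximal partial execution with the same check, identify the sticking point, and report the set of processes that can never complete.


UNSAFE.
Key observation: after echo, charlie, delta complete, (4, 2) is the best the pool ever gets, yet each leftover process wants more schema locks.
A maximal execution: echo, charlie, delta — then nothing else fits. Verifying each step:
  pool = (2, 0)
  echo: need (1, 0) fits (2, 0); releases (0, 1), pool now (2, 1)
  charlie: need (1, 1) fits (2, 1); releases (1, 1), pool now (3, 2)
  delta: need (1, 2) fits (3, 2); releases (1, 0), pool now (4, 2)
  blocked: foxtrot wants (1, 3), pool (4, 2) — not enough schema locks
  blocked: india wants (1, 3), pool (4, 2) — not enough schema locks
  blocked: hotel wants (2, 4), pool (4, 2) — not enough schema locks
Never able to finish: foxtrot, india and hotel.


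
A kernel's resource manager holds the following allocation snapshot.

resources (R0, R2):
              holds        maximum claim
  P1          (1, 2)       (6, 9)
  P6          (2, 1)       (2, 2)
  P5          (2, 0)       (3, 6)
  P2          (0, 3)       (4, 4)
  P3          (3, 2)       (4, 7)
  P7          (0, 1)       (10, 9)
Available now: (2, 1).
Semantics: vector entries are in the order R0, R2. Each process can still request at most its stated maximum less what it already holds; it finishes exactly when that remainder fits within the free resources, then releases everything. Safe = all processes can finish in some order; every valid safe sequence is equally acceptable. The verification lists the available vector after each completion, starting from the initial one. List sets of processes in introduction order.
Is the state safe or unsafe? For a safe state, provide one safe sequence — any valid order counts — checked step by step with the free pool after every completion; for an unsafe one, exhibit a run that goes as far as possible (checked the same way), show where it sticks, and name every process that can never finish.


SAFE — a valid safe sequence is P6, P2, P3, P1, P5, P7.
Key observation: P6 marks the first exact bind of the order: its need (0, 1) fits the free (2, 1) with zero slack on a requested resource.
Step-by-step check:
  pool = (2, 1)
  run P6 (needs (0, 1), free (2, 1)); after release of (2, 1) the pool is (4, 2)
  run P2 (needs (4, 1), free (4, 2)); after release of (0, 3) the pool is (4, 5)
  run P3 (needs (1, 5), free (4, 5)); after release of (3, 2) the pool is (7, 7)
  run P1 (needs (5, 7), free (7, 7)); after release of (1, 2) the pool is (8, 9)
  run P5 (needs (1, 6), free (8, 9)); after release of (2, 0) the pool is (10, 9)
  run P7 (needs (10, 8), free (10, 9)); after release of (0, 1) the pool is (10, 10)


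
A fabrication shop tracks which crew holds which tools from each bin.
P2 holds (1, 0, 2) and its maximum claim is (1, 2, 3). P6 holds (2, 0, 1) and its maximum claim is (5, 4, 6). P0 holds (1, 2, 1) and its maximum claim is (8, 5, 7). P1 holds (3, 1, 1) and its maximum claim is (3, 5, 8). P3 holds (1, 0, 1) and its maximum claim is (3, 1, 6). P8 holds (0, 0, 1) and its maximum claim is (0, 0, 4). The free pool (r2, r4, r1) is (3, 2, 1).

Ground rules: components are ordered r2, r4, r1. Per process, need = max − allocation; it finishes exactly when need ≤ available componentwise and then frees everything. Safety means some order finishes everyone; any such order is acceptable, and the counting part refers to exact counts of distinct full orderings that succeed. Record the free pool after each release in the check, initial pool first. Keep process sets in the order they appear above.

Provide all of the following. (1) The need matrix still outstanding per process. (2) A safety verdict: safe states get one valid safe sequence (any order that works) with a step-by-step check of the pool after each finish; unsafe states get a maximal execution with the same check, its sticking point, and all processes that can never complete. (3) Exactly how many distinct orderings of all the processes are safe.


(1) Need matrix, components ordered r2, r4, r1:
  P2: (0, 2, 1)
  P6: (3, 4, 5)
  P0: (7, 3, 6)
  P1: (0, 4, 7)
  P3: (2, 1, 5)
  P8: (0, 0, 3)
(2) The state is UNSAFE.
Key observation: once P2, P8 finish, the pool peaks at (4, 2, 4) — and every remaining process still needs more r1 than that.
A maximal execution: P2, P8 — then nothing else fits. Step-by-step check:
  pool = (3, 2, 1)
  P2 needs (0, 2, 1) <= (3, 2, 1) -> finishes; pool += (1, 0, 2) = (4, 2, 3)
  P8 needs (0, 0, 3) <= (4, 2, 3) -> finishes; pool += (0, 0, 1) = (4, 2, 4)
  P6 cannot run: need (3, 4, 5) vs free (4, 2, 4) (insufficient r4 and r1)
  P0 cannot run: need (7, 3, 6) vs free (4, 2, 4) (insufficient r2, r4 and r1)
  P1 cannot run: need (0, 4, 7) vs free (4, 2, 4) (insufficient r4 and r1)
  P3 cannot run: need (2, 1, 5) vs free (4, 2, 4) (insufficient r1)
Permanently blocked: P6, P0, P1 and P3.
(3) Precisely 0 of the possible complete orderings are safe sequences.


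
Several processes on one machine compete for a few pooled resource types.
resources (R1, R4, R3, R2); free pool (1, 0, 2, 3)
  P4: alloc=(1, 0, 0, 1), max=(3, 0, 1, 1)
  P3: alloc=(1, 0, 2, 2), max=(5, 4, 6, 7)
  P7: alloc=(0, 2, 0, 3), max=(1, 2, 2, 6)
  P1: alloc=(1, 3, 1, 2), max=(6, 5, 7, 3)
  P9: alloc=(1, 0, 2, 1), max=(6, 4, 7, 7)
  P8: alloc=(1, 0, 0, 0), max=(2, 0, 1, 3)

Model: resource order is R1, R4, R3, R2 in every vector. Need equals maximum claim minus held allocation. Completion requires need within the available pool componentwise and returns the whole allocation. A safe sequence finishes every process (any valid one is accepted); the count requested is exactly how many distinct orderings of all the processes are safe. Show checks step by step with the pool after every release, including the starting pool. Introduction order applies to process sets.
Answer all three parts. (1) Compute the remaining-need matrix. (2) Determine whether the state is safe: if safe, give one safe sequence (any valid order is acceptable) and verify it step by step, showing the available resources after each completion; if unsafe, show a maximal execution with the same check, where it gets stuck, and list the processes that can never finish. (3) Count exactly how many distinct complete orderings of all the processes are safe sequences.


(1) Outstanding need per process (order R1, R4, R3, R2):
  P4: (2, 0, 1, 0)
  P3: (4, 4, 4, 5)
  P7: (1, 0, 2, 3)
  P1: (5, 2, 6, 1)
  P9: (5, 4, 5, 6)
  P8: (1, 0, 1, 3)
(2) The state is UNSAFE.
Key observation: R1 is the bottleneck — with P7, P8, P4 done the pool holds (3, 2, 2, 7), short of every remaining need.
A maximal execution: P7, P8, P4 — then nothing else fits. Verifying each step:
  pool = (1, 0, 2, 3)
  run P7 (needs (1, 0, 2, 3), free (1, 0, 2, 3)); after release of (0, 2, 0, 3) the pool is (1, 2, 2, 6)
  run P8 (needs (1, 0, 1, 3), free (1, 2, 2, 6)); after release of (1, 0, 0, 0) the pool is (2, 2, 2, 6)
  run P4 (needs (2, 0, 1, 0), free (2, 2, 2, 6)); after release of (1, 0, 0, 1) the pool is (3, 2, 2, 7)
  P3 cannot run: need (4, 4, 4, 5) vs free (3, 2, 2, 7) (insufficient R1, R4 and R3)
  P1 cannot run: need (5, 2, 6, 1) vs free (3, 2, 2, 7) (insufficient R1 and R3)
  P9 cannot run: need (5, 4, 5, 6) vs free (3, 2, 2, 7) (insufficient R1, R4 and R3)
Processes that can never finish: P3, P1 and P9.
(3) Precisely 0 of the possible complete orderings are safe sequences.
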